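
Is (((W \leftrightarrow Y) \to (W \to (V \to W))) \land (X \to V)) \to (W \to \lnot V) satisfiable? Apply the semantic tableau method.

Initial set: {((((W \leftrightarrow Y) \to (W \to (V \to W))) \land (X \to V)) \to (W \to \lnot V))}.
((((W \leftrightarrow Y) \to (W \to (V \to W))) \land (X \to V)) \to (W \to \lnot V)): β-rule — branch into \lnot (((W \leftrightarrow Y) \to (W \to (V \to W))) \land (X \to V))  //  (W \to \lnot V).
  branch 1 (add \lnot (((W \leftrightarrow Y) \to (W \to (V \to W))) \land (X \to V))):
    \lnot (((W \leftrightarrow Y) \to (W \to (V \to W))) \land (X \to V)): β-rule — branch into \lnot ((W \leftrightarrow Y) \to (W \to (V \to W)))  //  \lnot (X \to V).
      branch 1.1 (add \lnot ((W \leftrightarrow Y) \to (W \to (V \to W)))):
        \lnot ((W \leftrightarrow Y) \to (W \to (V \to W))): α-rule — add (W \leftrightarrow Y), \lnot (W \to (V \to W)).
        \lnot (W \to (V \to W)): α-rule — add W, \lnot (V \to W).
        \lnot (V \to W): α-rule — add V, \lnot W.
        × closes — contains both W and \lnot W.
      branch 1.2 (add \lnot (X \to V)):
        \lnot (X \to V): α-rule — add X, \lnot V.
        ○ open, literals {V=false, X=true}.
  branch 2 (add (W \to \lnot V)):
    (W \to \lnot V): β-rule — branch into \lnot W  //  \lnot V.
      branch 2.1 (add \lnot W):
        ○ open, literals {W=false}.
      branch 2.2 (add \lnot V):
        ○ open, literals {V=false}.
1 branch closed, 3 open.
An open branch gives a satisfying assignment: V=false, X=true.

Satisfiable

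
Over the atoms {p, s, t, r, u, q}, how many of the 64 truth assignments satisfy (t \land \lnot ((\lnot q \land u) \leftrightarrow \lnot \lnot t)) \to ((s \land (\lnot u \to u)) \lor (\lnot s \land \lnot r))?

50

Initial set: {((t \land \lnot ((\lnot q \land u) \leftrightarrow \lnot \lnot t)) \to ((s \land (\lnot u \to u)) \lor (\lnot s \land \lnot r)))}.
((t \land \lnot ((\lnot q \land u) \leftrightarrow \lnot \lnot t)) \to ((s \land (\lnot u \to u)) \lor (\lnot s \land \lnot r))): β-rule — branch into \lnot (t \land \lnot ((\lnot q \land u) \leftrightarrow \lnot \lnot t))  //  ((s \land (\lnot u \to u)) \lor (\lnot s \land \lnot r)).
  branch 1 (add \lnot (t \land \lnot ((\lnot q \land u) \leftrightarrow \lnot \lnot t))):
    \lnot (t \land \lnot ((\lnot q \land u) \leftrightarrow \lnot \lnot t)): β-rule — branch into \lnot t  //  \lnot \lnot ((\lnot q \land u) \leftrightarrow \lnot \lnot t).
      branch 1.1 (add \lnot t):
        ○ open, literals {t=false}.
      branch 1.2 (add \lnot \lnot ((\lnot q \land u) \leftrightarrow \lnot \lnot t)):
        \lnot \lnot ((\lnot q \land u) \leftrightarrow \lnot \lnot t): β-rule — branch into (\lnot q \land u), \lnot \lnot t  //  \lnot (\lnot q \land u), \lnot \lnot \lnot t.
          branch 1.2.1 (add (\lnot q \land u), \lnot \lnot t):
            (\lnot q \land u): α-rule — add \lnot q, u.
            \lnot \lnot t: drop double negation, giving t.
            ○ open, literals {q=false, t=true, u=true}.
          branch 1.2.2 (add \lnot (\lnot q \land u), \lnot \lnot \lnot t):
            \lnot \lnot \lnot t: drop double negation, giving \lnot t.
            \lnot (\lnot q \land u): β-rule — branch into \lnot \lnot q  //  \lnot u.
              branch 1.2.2.1 (add \lnot \lnot q):
                ○ open, literals {q=true, t=false}.
              branch 1.2.2.2 (add \lnot u):
                ○ open, literals {t=false, u=false}.
  branch 2 (add ((s \land (\lnot u \to u)) \lor (\lnot s \land \lnot r))):
    ((s \land (\lnot u \to u)) \lor (\lnot s \land \lnot r)): β-rule — branch into (s \land (\lnot u \to u))  //  (\lnot s \land \lnot r).
      branch 2.1 (add (s \land (\lnot u \to u))):
        (s \land (\lnot u \to u)): α-rule — add s, (\lnot u \to u).
        (\lnot u \to u): β-rule — branch into \lnot \lnot u  //  u.
          branch 2.1.1 (add \lnot \lnot u):
            ○ open, literals {s=true, u=true}.
          branch 2.1.2 (add u):
            ○ open, literals {s=true, u=true}.
      branch 2.2 (add (\lnot s \land \lnot r)):
        (\lnot s \land \lnot r): α-rule — add \lnot s, \lnot r.
        ○ open, literals {r=false, s=false}.
0 branches closed, 7 open.
Each open branch fixes some atoms; the unmentioned ones are free. Counting distinct full assignments: branch {t=false} (p, s, r, u, q) contributes 32 new; branch {q=false, t=true, u=true} (p, s, r) contributes 8 new; branch {q=true, t=false} (p, s, r, u) contributes 0 new; branch {t=false, u=false} (p, s, r, q) contributes 0 new; branch {s=true, u=true} (p, t, r, q) contributes 4 new; branch {s=true, u=true} (p, t, r, q) contributes 0 new; branch {r=false, s=false} (p, t, u, q) contributes 6 new. Total: 50.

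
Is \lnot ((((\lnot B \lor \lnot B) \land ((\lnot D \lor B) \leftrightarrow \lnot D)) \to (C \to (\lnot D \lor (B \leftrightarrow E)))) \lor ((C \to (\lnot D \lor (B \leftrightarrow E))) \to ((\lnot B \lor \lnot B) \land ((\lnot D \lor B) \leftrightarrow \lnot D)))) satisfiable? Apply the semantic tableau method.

Initial set: {T \lnot ((((\lnot B \lor \lnot B) \land ((\lnot D \lor B) \leftrightarrow \lnot D)) \to (C \to (\lnot D \lor (B \leftrightarrow E)))) \lor ((C \to (\lnot D \lor (B \leftrightarrow E))) \to ((\lnot B \lor \lnot B) \land ((\lnot D \lor B) \leftrightarrow \lnot D))))}.
T \lnot ((((\lnot B \lor \lnot B) \land ((\lnot D \lor B) \leftrightarrow \lnot D)) \to (C \to (\lnot D \lor (B \leftrightarrow E)))) \lor ((C \to (\lnot D \lor (B \leftrightarrow E))) \to ((\lnot B \lor \lnot B) \land ((\lnot D \lor B) \leftrightarrow \lnot D)))): α-rule — add F (((\lnot B \lor \lnot B) \land ((\lnot D \lor B) \leftrightarrow \lnot D)) \to (C \to (\lnot D \lor (B \leftrightarrow E)))), F ((C \to (\lnot D \lor (B \leftrightarrow E))) \to ((\lnot B \lor \lnot B) \land ((\lnot D \lor B) \leftrightarrow \lnot D))).
F (((\lnot B \lor \lnot B) \land ((\lnot D \lor B) \leftrightarrow \lnot D)) \to (C \to (\lnot D \lor (B \leftrightarrow E)))): α-rule — add T ((\lnot B \lor \lnot B) \land ((\lnot D \lor B) \leftrightarrow \lnot D)), F (C \to (\lnot D \lor (B \leftrightarrow E))).
F ((C \to (\lnot D \lor (B \leftrightarrow E))) \to ((\lnot B \lor \lnot B) \land ((\lnot D \lor B) \leftrightarrow \lnot D))): α-rule — add T (C \to (\lnot D \lor (B \leftrightarrow E))), F ((\lnot B \lor \lnot B) \land ((\lnot D \lor B) \leftrightarrow \lnot D)).
T ((\lnot B \lor \lnot B) \land ((\lnot D \lor B) \leftrightarrow \lnot D)): α-rule — add T (\lnot B \lor \lnot B), T ((\lnot D \lor B) \leftrightarrow \lnot D).
F (C \to (\lnot D \lor (B \leftrightarrow E))): α-rule — add T C, F (\lnot D \lor (B \leftrightarrow E)).
F (\lnot D \lor (B \leftrightarrow E)): α-rule — add F \lnot D, F (B \leftrightarrow E).
T (C \to (\lnot D \lor (B \leftrightarrow E))): β-rule — branch into F C  //  T (\lnot D \lor (B \leftrightarrow E)).
  branch 1 (add F C):
    × closes — contains both C and \lnot C.
  branch 2 (add T (\lnot D \lor (B \leftrightarrow E))):
    F ((\lnot B \lor \lnot B) \land ((\lnot D \lor B) \leftrightarrow \lnot D)): β-rule — branch into F (\lnot B \lor \lnot B)  //  F ((\lnot D \lor B) \leftrightarrow \lnot D).
      branch 2.1 (add F (\lnot B \lor \lnot B)):
        F (\lnot B \lor \lnot B): α-rule — add F \lnot B, F \lnot B.
        T (\lnot B \lor \lnot B): β-rule — branch into T \lnot B  //  T \lnot B.
          branch 2.1.1 (add T \lnot B):
            × closes — contains both B and \lnot B.
          branch 2.1.2 (add T \lnot B):
            × closes — contains both B and \lnot B.
      branch 2.2 (add F ((\lnot D \lor B) \leftrightarrow \lnot D)):
        T (\lnot B \lor \lnot B): β-rule — branch into T \lnot B  //  T \lnot B.
          branch 2.2.1 (add T \lnot B):
            T ((\lnot D \lor B) \leftrightarrow \lnot D): β-rule — branch into T (\lnot D \lor B), T \lnot D  //  F (\lnot D \lor B), F \lnot D.
              branch 2.2.1.1 (add T (\lnot D \lor B), T \lnot D):
                × closes — contains both D and \lnot D.
              branch 2.2.1.2 (add F (\lnot D \lor B), F \lnot D):
                F (\lnot D \lor B): α-rule — add F \lnot D, F B.
                F (B \leftrightarrow E): β-rule — branch into T B, F E  //  F B, T E.
                  branch 2.2.1.2.1 (add T B, F E):
                    × closes — contains both B and \lnot B.
                  branch 2.2.1.2.2 (add F B, T E):
                    T (\lnot D \lor (B \leftrightarrow E)): β-rule — branch into T \lnot D  //  T (B \leftrightarrow E).
                      branch 2.2.1.2.2.1 (add T \lnot D):
                        × closes — contains both D and \lnot D.
                      branch 2.2.1.2.2.2 (add T (B \leftrightarrow E)):
                        F ((\lnot D \lor B) \leftrightarrow \lnot D): β-rule — branch into T (\lnot D \lor B), F \lnot D  //  F (\lnot D \lor B), T \lnot D.
                          branch 2.2.1.2.2.2.1 (add T (\lnot D \lor B), F \lnot D):
                            T (B \leftrightarrow E): β-rule — branch into T B, T E  //  F B, F E.
                              branch 2.2.1.2.2.2.1.1 (add T B, T E):
                                × closes — contains both B and \lnot B.
                              branch 2.2.1.2.2.2.1.2 (add F B, F E):
                                × closes — contains both E and \lnot E.
                          branch 2.2.1.2.2.2.2 (add F (\lnot D \lor B), T \lnot D):
                            × closes — contains both D and \lnot D.
          branch 2.2.2 (add T \lnot B):
            T ((\lnot D \lor B) \leftrightarrow \lnot D): β-rule — branch into T (\lnot D \lor B), T \lnot D  //  F (\lnot D \lor B), F \lnot D.
              branch 2.2.2.1 (add T (\lnot D \lor B), T \lnot D):
                × closes — contains both D and \lnot D.
              branch 2.2.2.2 (add F (\lnot D \lor B), F \lnot D):
                F (\lnot D \lor B): α-rule — add F \lnot D, F B.
                F (B \leftrightarrow E): β-rule — branch into T B, F E  //  F B, T E.
                  branch 2.2.2.2.1 (add T B, F E):
                    × closes — contains both B and \lnot B.
                  branch 2.2.2.2.2 (add F B, T E):
                    T (\lnot D \lor (B \leftrightarrow E)): β-rule — branch into T \lnot D  //  T (B \leftrightarrow E).
                      branch 2.2.2.2.2.1 (add T \lnot D):
                        × closes — contains both D and \lnot D.
                      branch 2.2.2.2.2.2 (add T (B \leftrightarrow E)):
                        F ((\lnot D \lor B) \leftrightarrow \lnot D): β-rule — branch into T (\lnot D \lor B), F \lnot D  //  F (\lnot D \lor B), T \lnot D.
                          branch 2.2.2.2.2.2.1 (add T (\lnot D \lor B), F \lnot D):
                            T (B \leftrightarrow E): β-rule — branch into T B, T E  //  F B, F E.
                              branch 2.2.2.2.2.2.1.1 (add T B, T E):
                                × closes — contains both B and \lnot B.
                              branch 2.2.2.2.2.2.1.2 (add F B, F E):
                                × closes — contains both E and \lnot E.
                          branch 2.2.2.2.2.2.2 (add F (\lnot D \lor B), T \lnot D):
                            × closes — contains both D and \lnot D.
All 15 branches close.
Every branch closed; the formula is unsatisfiable.

Unsatisfiable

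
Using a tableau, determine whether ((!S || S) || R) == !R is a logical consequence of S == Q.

No

Initial set: {(S == Q); !(((!S || S) || R) == !R)}.
(S == Q): β-rule — branch into S, Q  //  !S, !Q.
  branch 1 (add S, Q):
    !(((!S || S) || R) == !R): β-rule — branch into ((!S || S) || R), !!R  //  !((!S || S) || R), !R.
      branch 1.1 (add ((!S || S) || R), !!R):
        ((!S || S) || R): β-rule — branch into (!S || S)  //  R.
          branch 1.1.1 (add (!S || S)):
            (!S || S): β-rule — branch into !S  //  S.
              branch 1.1.1.1 (add !S):
                × closes — contains both S and !S.
              branch 1.1.1.2 (add S):
                ○ open, literals {Q=1, R=1, S=1}.
          branch 1.1.2 (add R):
            ○ open, literals {Q=1, R=1, S=1}.
      branch 1.2 (add !((!S || S) || R), !R):
        !((!S || S) || R): α-rule — add !(!S || S), !R.
        !(!S || S): α-rule — add !!S, !S.
        × closes — contains both S and !S.
  branch 2 (add !S, !Q):
    !(((!S || S) || R) == !R): β-rule — branch into ((!S || S) || R), !!R  //  !((!S || S) || R), !R.
      branch 2.1 (add ((!S || S) || R), !!R):
        ((!S || S) || R): β-rule — branch into (!S || S)  //  R.
          branch 2.1.1 (add (!S || S)):
            (!S || S): β-rule — branch into !S  //  S.
              branch 2.1.1.1 (add !S):
                ○ open, literals {Q=0, R=1, S=0}.
              branch 2.1.1.2 (add S):
                × closes — contains both S and !S.
          branch 2.1.2 (add R):
            ○ open, literals {Q=0, R=1, S=0}.
      branch 2.2 (add !((!S || S) || R), !R):
        !((!S || S) || R): α-rule — add !(!S || S), !R.
        !(!S || S): α-rule — add !!S, !S.
        × closes — contains both S and !S.
4 branches closed, 4 open.
An open branch gives a countermodel: Q=1, R=1, S=1 (unmentioned atoms arbitrary); the premises hold there but the conclusion fails.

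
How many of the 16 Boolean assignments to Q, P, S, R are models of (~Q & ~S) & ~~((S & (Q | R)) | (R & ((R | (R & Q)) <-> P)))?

Initial set: {((~Q & ~S) & ~~((S & (Q | R)) | (R & ((R | (R & Q)) <-> P))))}.
((~Q & ~S) & ~~((S & (Q | R)) | (R & ((R | (R & Q)) <-> P)))): α-rule — add (~Q & ~S), ~~((S & (Q | R)) | (R & ((R | (R & Q)) <-> P))).
(~Q & ~S): α-rule — add ~Q, ~S.
~~((S & (Q | R)) | (R & ((R | (R & Q)) <-> P))): drop double negation, giving ((S & (Q | R)) | (R & ((R | (R & Q)) <-> P))).
((S & (Q | R)) | (R & ((R | (R & Q)) <-> P))): β-rule — branch into (S & (Q | R))  //  (R & ((R | (R & Q)) <-> P)).
  branch 1 (add (S & (Q | R))):
    (S & (Q | R)): α-rule — add S, (Q | R).
    × closes — contains both S and ~S.
  branch 2 (add (R & ((R | (R & Q)) <-> P))):
    (R & ((R | (R & Q)) <-> P)): α-rule — add R, ((R | (R & Q)) <-> P).
    ((R | (R & Q)) <-> P): β-rule — branch into (R | (R & Q)), P  //  ~(R | (R & Q)), ~P.
      branch 2.1 (add (R | (R & Q)), P):
        (R | (R & Q)): β-rule — branch into R  //  (R & Q).
          branch 2.1.1 (add R):
            ○ open, literals {P=1, Q=0, R=1, S=0}.
          branch 2.1.2 (add (R & Q)):
            (R & Q): α-rule — add R, Q.
            × closes — contains both Q and ~Q.
      branch 2.2 (add ~(R | (R & Q)), ~P):
        ~(R | (R & Q)): α-rule — add ~R, ~(R & Q).
        × closes — contains both R and ~R.
3 branches closed, 1 open.
Each open branch fixes some atoms; the unmentioned ones are free. Counting distinct full assignments: branch {P=1, Q=0, R=1, S=0} (none free) contributes 1 new. Total: 1.

1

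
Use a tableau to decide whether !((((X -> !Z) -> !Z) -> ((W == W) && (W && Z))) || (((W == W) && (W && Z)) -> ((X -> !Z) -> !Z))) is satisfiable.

Initial set: {!((((X -> !Z) -> !Z) -> ((W == W) && (W && Z))) || (((W == W) && (W && Z)) -> ((X -> !Z) -> !Z)))}.
!((((X -> !Z) -> !Z) -> ((W == W) && (W && Z))) || (((W == W) && (W && Z)) -> ((X -> !Z) -> !Z))): α-rule — add !(((X -> !Z) -> !Z) -> ((W == W) && (W && Z))), !(((W == W) && (W && Z)) -> ((X -> !Z) -> !Z)).
!(((X -> !Z) -> !Z) -> ((W == W) && (W && Z))): α-rule — add ((X -> !Z) -> !Z), !((W == W) && (W && Z)).
!(((W == W) && (W && Z)) -> ((X -> !Z) -> !Z)): α-rule — add ((W == W) && (W && Z)), !((X -> !Z) -> !Z).
((W == W) && (W && Z)): α-rule — add (W == W), (W && Z).
!((X -> !Z) -> !Z): α-rule — add (X -> !Z), !!Z.
(W && Z): α-rule — add W, Z.
((X -> !Z) -> !Z): β-rule — branch into !(X -> !Z)  //  !Z.
  branch 1 (add !(X -> !Z)):
    !(X -> !Z): α-rule — add X, !!Z.
    !((W == W) && (W && Z)): β-rule — branch into !(W == W)  //  !(W && Z).
      branch 1.1 (add !(W == W)):
        (W == W): β-rule — branch into W, W  //  !W, !W.
          branch 1.1.1 (add W, W):
            (X -> !Z): β-rule — branch into !X  //  !Z.
              branch 1.1.1.1 (add !X):
                × closes — contains both X and !X.
              branch 1.1.1.2 (add !Z):
                × closes — contains both Z and !Z.
          branch 1.1.2 (add !W, !W):
            × closes — contains both W and !W.
      branch 1.2 (add !(W && Z)):
        (W == W): β-rule — branch into W, W  //  !W, !W.
          branch 1.2.1 (add W, W):
            (X -> !Z): β-rule — branch into !X  //  !Z.
              branch 1.2.1.1 (add !X):
                × closes — contains both X and !X.
              branch 1.2.1.2 (add !Z):
                × closes — contains both Z and !Z.
          branch 1.2.2 (add !W, !W):
            × closes — contains both W and !W.
  branch 2 (add !Z):
    × closes — contains both Z and !Z.
All 7 branches close.
Every branch closed; the formula is unsatisfiable.

Unsatisfiable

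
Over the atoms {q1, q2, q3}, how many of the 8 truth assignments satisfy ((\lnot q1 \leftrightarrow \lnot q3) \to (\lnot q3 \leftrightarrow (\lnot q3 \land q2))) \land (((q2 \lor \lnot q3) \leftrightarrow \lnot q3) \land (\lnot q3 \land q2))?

Initial set: {T (((\lnot q1 \leftrightarrow \lnot q3) \to (\lnot q3 \leftrightarrow (\lnot q3 \land q2))) \land (((q2 \lor \lnot q3) \leftrightarrow \lnot q3) \land (\lnot q3 \land q2)))}.
T (((\lnot q1 \leftrightarrow \lnot q3) \to (\lnot q3 \leftrightarrow (\lnot q3 \land q2))) \land (((q2 \lor \lnot q3) \leftrightarrow \lnot q3) \land (\lnot q3 \land q2))): α-rule — add T ((\lnot q1 \leftrightarrow \lnot q3) \to (\lnot q3 \leftrightarrow (\lnot q3 \land q2))), T (((q2 \lor \lnot q3) \leftrightarrow \lnot q3) \land (\lnot q3 \land q2)).
T (((q2 \lor \lnot q3) \leftrightarrow \lnot q3) \land (\lnot q3 \land q2)): α-rule — add T ((q2 \lor \lnot q3) \leftrightarrow \lnot q3), T (\lnot q3 \land q2).
T (\lnot q3 \land q2): α-rule — add T \lnot q3, T q2.
T ((\lnot q1 \leftrightarrow \lnot q3) \to (\lnot q3 \leftrightarrow (\lnot q3 \land q2))): β-rule — branch into F (\lnot q1 \leftrightarrow \lnot q3)  //  T (\lnot q3 \leftrightarrow (\lnot q3 \land q2)).
  branch 1 (add F (\lnot q1 \leftrightarrow \lnot q3)):
    T ((q2 \lor \lnot q3) \leftrightarrow \lnot q3): β-rule — branch into T (q2 \lor \lnot q3), T \lnot q3  //  F (q2 \lor \lnot q3), F \lnot q3.
      branch 1.1 (add T (q2 \lor \lnot q3), T \lnot q3):
        F (\lnot q1 \leftrightarrow \lnot q3): β-rule — branch into T \lnot q1, F \lnot q3  //  F \lnot q1, T \lnot q3.
          branch 1.1.1 (add T \lnot q1, F \lnot q3):
            × closes — contains both q3 and \lnot q3.
          branch 1.1.2 (add F \lnot q1, T \lnot q3):
            T (q2 \lor \lnot q3): β-rule — branch into T q2  //  T \lnot q3.
              branch 1.1.2.1 (add T q2):
                ○ open, literals {q1=true, q2=true, q3=false}.
              branch 1.1.2.2 (add T \lnot q3):
                ○ open, literals {q1=true, q2=true, q3=false}.
      branch 1.2 (add F (q2 \lor \lnot q3), F \lnot q3):
        × closes — contains both q3 and \lnot q3.
  branch 2 (add T (\lnot q3 \leftrightarrow (\lnot q3 \land q2))):
    T ((q2 \lor \lnot q3) \leftrightarrow \lnot q3): β-rule — branch into T (q2 \lor \lnot q3), T \lnot q3  //  F (q2 \lor \lnot q3), F \lnot q3.
      branch 2.1 (add T (q2 \lor \lnot q3), T \lnot q3):
        T (\lnot q3 \leftrightarrow (\lnot q3 \land q2)): β-rule — branch into T \lnot q3, T (\lnot q3 \land q2)  //  F \lnot q3, F (\lnot q3 \land q2).
          branch 2.1.1 (add T \lnot q3, T (\lnot q3 \land q2)):
            T (\lnot q3 \land q2): α-rule — add T \lnot q3, T q2.
            T (q2 \lor \lnot q3): β-rule — branch into T q2  //  T \lnot q3.
              branch 2.1.1.1 (add T q2):
                ○ open, literals {q2=true, q3=false}.
              branch 2.1.1.2 (add T \lnot q3):
                ○ open, literals {q2=true, q3=false}.
          branch 2.1.2 (add F \lnot q3, F (\lnot q3 \land q2)):
            × closes — contains both q3 and \lnot q3.
      branch 2.2 (add F (q2 \lor \lnot q3), F \lnot q3):
        × closes — contains both q3 and \lnot q3.
4 branches closed, 4 open.
Each open branch fixes some atoms; the unmentioned ones are free. Counting distinct full assignments: branch {q1=true, q2=true, q3=false} (none free) contributes 1 new; branch {q1=true, q2=true, q3=false} (none free) contributes 0 new; branch {q2=true, q3=false} (q1) contributes 1 new; branch {q2=true, q3=false} (q1) contributes 0 new. Total: 2.

2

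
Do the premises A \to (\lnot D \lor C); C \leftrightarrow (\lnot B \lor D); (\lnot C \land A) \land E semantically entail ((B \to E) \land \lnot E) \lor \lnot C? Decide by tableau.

Yes

Initial set: {(A \to (\lnot D \lor C)); (C \leftrightarrow (\lnot B \lor D)); ((\lnot C \land A) \land E); \lnot (((B \to E) \land \lnot E) \lor \lnot C)}.
((\lnot C \land A) \land E): α-rule — add (\lnot C \land A), E.
\lnot (((B \to E) \land \lnot E) \lor \lnot C): α-rule — add \lnot ((B \to E) \land \lnot E), \lnot \lnot C.
(\lnot C \land A): α-rule — add \lnot C, A.
× closes — contains both C and \lnot C.
All 1 branch closes.
Every branch closed, so the premises entail the conclusion.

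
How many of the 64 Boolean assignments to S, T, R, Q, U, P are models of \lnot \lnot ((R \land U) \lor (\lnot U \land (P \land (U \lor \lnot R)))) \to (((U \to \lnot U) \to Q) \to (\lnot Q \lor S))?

58

Initial set: {(\lnot \lnot ((R \land U) \lor (\lnot U \land (P \land (U \lor \lnot R)))) \to (((U \to \lnot U) \to Q) \to (\lnot Q \lor S)))}.
(\lnot \lnot ((R \land U) \lor (\lnot U \land (P \land (U \lor \lnot R)))) \to (((U \to \lnot U) \to Q) \to (\lnot Q \lor S))): β-rule — branch into \lnot \lnot \lnot ((R \land U) \lor (\lnot U \land (P \land (U \lor \lnot R))))  //  (((U \to \lnot U) \to Q) \to (\lnot Q \lor S)).
  branch 1 (add \lnot \lnot \lnot ((R \land U) \lor (\lnot U \land (P \land (U \lor \lnot R))))):
    \lnot \lnot \lnot ((R \land U) \lor (\lnot U \land (P \land (U \lor \lnot R)))): drop double negation, giving \lnot ((R \land U) \lor (\lnot U \land (P \land (U \lor \lnot R)))).
    \lnot ((R \land U) \lor (\lnot U \land (P \land (U \lor \lnot R)))): α-rule — add \lnot (R \land U), \lnot (\lnot U \land (P \land (U \lor \lnot R))).
    \lnot (R \land U): β-rule — branch into \lnot R  //  \lnot U.
      branch 1.1 (add \lnot R):
        \lnot (\lnot U \land (P \land (U \lor \lnot R))): β-rule — branch into \lnot \lnot U  //  \lnot (P \land (U \lor \lnot R)).
          branch 1.1.1 (add \lnot \lnot U):
            ○ open, literals {R=0, U=1}.
          branch 1.1.2 (add \lnot (P \land (U \lor \lnot R))):
            \lnot (P \land (U \lor \lnot R)): β-rule — branch into \lnot P  //  \lnot (U \lor \lnot R).
              branch 1.1.2.1 (add \lnot P):
                ○ open, literals {P=0, R=0}.
              branch 1.1.2.2 (add \lnot (U \lor \lnot R)):
                \lnot (U \lor \lnot R): α-rule — add \lnot U, \lnot \lnot R.
                × closes — contains both R and \lnot R.
      branch 1.2 (add \lnot U):
        \lnot (\lnot U \land (P \land (U \lor \lnot R))): β-rule — branch into \lnot \lnot U  //  \lnot (P \land (U \lor \lnot R)).
          branch 1.2.1 (add \lnot \lnot U):
            × closes — contains both U and \lnot U.
          branch 1.2.2 (add \lnot (P \land (U \lor \lnot R))):
            \lnot (P \land (U \lor \lnot R)): β-rule — branch into \lnot P  //  \lnot (U \lor \lnot R).
              branch 1.2.2.1 (add \lnot P):
                ○ open, literals {P=0, U=0}.
              branch 1.2.2.2 (add \lnot (U \lor \lnot R)):
                \lnot (U \lor \lnot R): α-rule — add \lnot U, \lnot \lnot R.
                ○ open, literals {R=1, U=0}.
  branch 2 (add (((U \to \lnot U) \to Q) \to (\lnot Q \lor S))):
    (((U \to \lnot U) \to Q) \to (\lnot Q \lor S)): β-rule — branch into \lnot ((U \to \lnot U) \to Q)  //  (\lnot Q \lor S).
      branch 2.1 (add \lnot ((U \to \lnot U) \to Q)):
        \lnot ((U \to \lnot U) \to Q): α-rule — add (U \to \lnot U), \lnot Q.
        (U \to \lnot U): β-rule — branch into \lnot U  //  \lnot U.
          branch 2.1.1 (add \lnot U):
            ○ open, literals {Q=0, U=0}.
          branch 2.1.2 (add \lnot U):
            ○ open, literals {Q=0, U=0}.
      branch 2.2 (add (\lnot Q \lor S)):
        (\lnot Q \lor S): β-rule — branch into \lnot Q  //  S.
          branch 2.2.1 (add \lnot Q):
            ○ open, literals {Q=0}.
          branch 2.2.2 (add S):
            ○ open, literals {S=1}.
2 branches closed, 8 open.
Each open branch fixes some atoms; the unmentioned ones are free. Counting distinct full assignments: branch {R=0, U=1} (S, T, Q, P) contributes 16 new; branch {P=0, R=0} (S, T, Q, U) contributes 8 new; branch {P=0, U=0} (S, T, R, Q) contributes 8 new; branch {R=1, U=0} (S, T, Q, P) contributes 8 new; branch {Q=0, U=0} (S, T, R, P) contributes 4 new; branch {Q=0, U=0} (S, T, R, P) contributes 0 new; branch {Q=0} (S, T, R, U, P) contributes 8 new; branch {S=1} (T, R, Q, U, P) contributes 6 new. Total: 58.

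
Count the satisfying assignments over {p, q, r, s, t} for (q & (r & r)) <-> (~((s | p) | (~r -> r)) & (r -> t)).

20

Initial set: {((q & (r & r)) <-> (~((s | p) | (~r -> r)) & (r -> t)))}.
((q & (r & r)) <-> (~((s | p) | (~r -> r)) & (r -> t))): β-rule — branch into (q & (r & r)), (~((s | p) | (~r -> r)) & (r -> t))  //  ~(q & (r & r)), ~(~((s | p) | (~r -> r)) & (r -> t)).
  branch 1 (add (q & (r & r)), (~((s | p) | (~r -> r)) & (r -> t))):
    (q & (r & r)): α-rule — add q, (r & r).
    (~((s | p) | (~r -> r)) & (r -> t)): α-rule — add ~((s | p) | (~r -> r)), (r -> t).
    (r & r): α-rule — add r, r.
    ~((s | p) | (~r -> r)): α-rule — add ~(s | p), ~(~r -> r).
    ~(s | p): α-rule — add ~s, ~p.
    ~(~r -> r): α-rule — add ~r, ~r.
    × closes — contains both r and ~r.
  branch 2 (add ~(q & (r & r)), ~(~((s | p) | (~r -> r)) & (r -> t))):
    ~(q & (r & r)): β-rule — branch into ~q  //  ~(r & r).
      branch 2.1 (add ~q):
        ~(~((s | p) | (~r -> r)) & (r -> t)): β-rule — branch into ~~((s | p) | (~r -> r))  //  ~(r -> t).
          branch 2.1.1 (add ~~((s | p) | (~r -> r))):
            ~~((s | p) | (~r -> r)): β-rule — branch into (s | p)  //  (~r -> r).
              branch 2.1.1.1 (add (s | p)):
                (s | p): β-rule — branch into s  //  p.
                  branch 2.1.1.1.1 (add s):
                    ○ open, literals {q=F, s=T}.
                  branch 2.1.1.1.2 (add p):
                    ○ open, literals {p=T, q=F}.
              branch 2.1.1.2 (add (~r -> r)):
                (~r -> r): β-rule — branch into ~~r  //  r.
                  branch 2.1.1.2.1 (add ~~r):
                    ○ open, literals {q=F, r=T}.
                  branch 2.1.1.2.2 (add r):
                    ○ open, literals {q=F, r=T}.
          branch 2.1.2 (add ~(r -> t)):
            ~(r -> t): α-rule — add r, ~t.
            ○ open, literals {q=F, r=T, t=F}.
      branch 2.2 (add ~(r & r)):
        ~(~((s | p) | (~r -> r)) & (r -> t)): β-rule — branch into ~~((s | p) | (~r -> r))  //  ~(r -> t).
          branch 2.2.1 (add ~~((s | p) | (~r -> r))):
            ~(r & r): β-rule — branch into ~r  //  ~r.
              branch 2.2.1.1 (add ~r):
                ~~((s | p) | (~r -> r)): β-rule — branch into (s | p)  //  (~r -> r).
                  branch 2.2.1.1.1 (add (s | p)):
                    (s | p): β-rule — branch into s  //  p.
                      branch 2.2.1.1.1.1 (add s):
                        ○ open, literals {r=F, s=T}.
                      branch 2.2.1.1.1.2 (add p):
                        ○ open, literals {p=T, r=F}.
                  branch 2.2.1.1.2 (add (~r -> r)):
                    (~r -> r): β-rule — branch into ~~r  //  r.
                      branch 2.2.1.1.2.1 (add ~~r):
                        × closes — contains both r and ~r.
                      branch 2.2.1.1.2.2 (add r):
                        × closes — contains both r and ~r.
              branch 2.2.1.2 (add ~r):
                ~~((s | p) | (~r -> r)): β-rule — branch into (s | p)  //  (~r -> r).
                  branch 2.2.1.2.1 (add (s | p)):
                    (s | p): β-rule — branch into s  //  p.
                      branch 2.2.1.2.1.1 (add s):
                        ○ open, literals {r=F, s=T}.
                      branch 2.2.1.2.1.2 (add p):
                        ○ open, literals {p=T, r=F}.
                  branch 2.2.1.2.2 (add (~r -> r)):
                    (~r -> r): β-rule — branch into ~~r  //  r.
                      branch 2.2.1.2.2.1 (add ~~r):
                        × closes — contains both r and ~r.
                      branch 2.2.1.2.2.2 (add r):
                        × closes — contains both r and ~r.
          branch 2.2.2 (add ~(r -> t)):
            ~(r -> t): α-rule — add r, ~t.
            ~(r & r): β-rule — branch into ~r  //  ~r.
              branch 2.2.2.1 (add ~r):
                × closes — contains both r and ~r.
              branch 2.2.2.2 (add ~r):
                × closes — contains both r and ~r.
7 branches closed, 9 open.
Each open branch fixes some atoms; the unmentioned ones are free. Counting distinct full assignments: branch {q=F, s=T} (p, r, t) contributes 8 new; branch {p=T, q=F} (r, s, t) contributes 4 new; branch {q=F, r=T} (p, s, t) contributes 2 new; branch {q=F, r=T} (p, s, t) contributes 0 new; branch {q=F, r=T, t=F} (p, s) contributes 0 new; branch {r=F, s=T} (p, q, t) contributes 4 new; branch {p=T, r=F} (q, s, t) contributes 2 new; branch {r=F, s=T} (p, q, t) contributes 0 new; branch {p=T, r=F} (q, s, t) contributes 0 new. Total: 20.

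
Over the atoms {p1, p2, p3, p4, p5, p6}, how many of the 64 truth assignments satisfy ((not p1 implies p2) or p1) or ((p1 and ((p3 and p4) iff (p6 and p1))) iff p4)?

56

Initial set: {(((not p1 implies p2) or p1) or ((p1 and ((p3 and p4) iff (p6 and p1))) iff p4))}.
(((not p1 implies p2) or p1) or ((p1 and ((p3 and p4) iff (p6 and p1))) iff p4)): β-rule — branch into ((not p1 implies p2) or p1)  //  ((p1 and ((p3 and p4) iff (p6 and p1))) iff p4).
  branch 1 (add ((not p1 implies p2) or p1)):
    ((not p1 implies p2) or p1): β-rule — branch into (not p1 implies p2)  //  p1.
      branch 1.1 (add (not p1 implies p2)):
        (not p1 implies p2): β-rule — branch into not not p1  //  p2.
          branch 1.1.1 (add not not p1):
            ○ open, literals {p1=1}.
          branch 1.1.2 (add p2):
            ○ open, literals {p2=1}.
      branch 1.2 (add p1):
        ○ open, literals {p1=1}.
  branch 2 (add ((p1 and ((p3 and p4) iff (p6 and p1))) iff p4)):
    ((p1 and ((p3 and p4) iff (p6 and p1))) iff p4): β-rule — branch into (p1 and ((p3 and p4) iff (p6 and p1))), p4  //  not (p1 and ((p3 and p4) iff (p6 and p1))), not p4.
      branch 2.1 (add (p1 and ((p3 and p4) iff (p6 and p1))), p4):
        (p1 and ((p3 and p4) iff (p6 and p1))): α-rule — add p1, ((p3 and p4) iff (p6 and p1)).
        ((p3 and p4) iff (p6 and p1)): β-rule — branch into (p3 and p4), (p6 and p1)  //  not (p3 and p4), not (p6 and p1).
          branch 2.1.1 (add (p3 and p4), (p6 and p1)):
            (p3 and p4): α-rule — add p3, p4.
            (p6 and p1): α-rule — add p6, p1.
            ○ open, literals {p1=1, p3=1, p4=1, p6=1}.
          branch 2.1.2 (add not (p3 and p4), not (p6 and p1)):
            not (p3 and p4): β-rule — branch into not p3  //  not p4.
              branch 2.1.2.1 (add not p3):
                not (p6 and p1): β-rule — branch into not p6  //  not p1.
                  branch 2.1.2.1.1 (add not p6):
                    ○ open, literals {p1=1, p3=0, p4=1, p6=0}.
                  branch 2.1.2.1.2 (add not p1):
                    × closes — contains both p1 and not p1.
              branch 2.1.2.2 (add not p4):
                × closes — contains both p4 and not p4.
      branch 2.2 (add not (p1 and ((p3 and p4) iff (p6 and p1))), not p4):
        not (p1 and ((p3 and p4) iff (p6 and p1))): β-rule — branch into not p1  //  not ((p3 and p4) iff (p6 and p1)).
          branch 2.2.1 (add not p1):
            ○ open, literals {p1=0, p4=0}.
          branch 2.2.2 (add not ((p3 and p4) iff (p6 and p1))):
            not ((p3 and p4) iff (p6 and p1)): β-rule — branch into (p3 and p4), not (p6 and p1)  //  not (p3 and p4), (p6 and p1).
              branch 2.2.2.1 (add (p3 and p4), not (p6 and p1)):
                (p3 and p4): α-rule — add p3, p4.
                × closes — contains both p4 and not p4.
              branch 2.2.2.2 (add not (p3 and p4), (p6 and p1)):
                (p6 and p1): α-rule — add p6, p1.
                not (p3 and p4): β-rule — branch into not p3  //  not p4.
                  branch 2.2.2.2.1 (add not p3):
                    ○ open, literals {p1=1, p3=0, p4=0, p6=1}.
                  branch 2.2.2.2.2 (add not p4):
                    ○ open, literals {p1=1, p4=0, p6=1}.
3 branches closed, 8 open.
Each open branch fixes some atoms; the unmentioned ones are free. Counting distinct full assignments: branch {p1=1} (p2, p3, p4, p5, p6) contributes 32 new; branch {p2=1} (p1, p3, p4, p5, p6) contributes 16 new; branch {p1=1} (p2, p3, p4, p5, p6) contributes 0 new; branch {p1=1, p3=1, p4=1, p6=1} (p2, p5) contributes 0 new; branch {p1=1, p3=0, p4=1, p6=0} (p2, p5) contributes 0 new; branch {p1=0, p4=0} (p2, p3, p5, p6) contributes 8 new; branch {p1=1, p3=0, p4=0, p6=1} (p2, p5) contributes 0 new; branch {p1=1, p4=0, p6=1} (p2, p3, p5) contributes 0 new. Total: 56.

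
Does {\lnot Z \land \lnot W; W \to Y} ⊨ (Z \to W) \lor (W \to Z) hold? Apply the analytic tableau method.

Initial set: {T (\lnot Z \land \lnot W); T (W \to Y); F ((Z \to W) \lor (W \to Z))}.
T (\lnot Z \land \lnot W): α-rule — add T \lnot Z, T \lnot W.
F ((Z \to W) \lor (W \to Z)): α-rule — add F (Z \to W), F (W \to Z).
F (Z \to W): α-rule — add T Z, F W.
× closes — contains both Z and \lnot Z.
All 1 branch closes.
Every branch closed, so the premises entail the conclusion.

Yes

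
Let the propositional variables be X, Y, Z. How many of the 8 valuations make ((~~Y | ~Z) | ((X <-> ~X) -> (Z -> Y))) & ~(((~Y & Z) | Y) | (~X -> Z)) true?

1

Initial set: {T (((~~Y | ~Z) | ((X <-> ~X) -> (Z -> Y))) & ~(((~Y & Z) | Y) | (~X -> Z)))}.
T (((~~Y | ~Z) | ((X <-> ~X) -> (Z -> Y))) & ~(((~Y & Z) | Y) | (~X -> Z))): α-rule — add T ((~~Y | ~Z) | ((X <-> ~X) -> (Z -> Y))), T ~(((~Y & Z) | Y) | (~X -> Z)).
T ~(((~Y & Z) | Y) | (~X -> Z)): α-rule — add F ((~Y & Z) | Y), F (~X -> Z).
F ((~Y & Z) | Y): α-rule — add F (~Y & Z), F Y.
F (~X -> Z): α-rule — add T ~X, F Z.
T ((~~Y | ~Z) | ((X <-> ~X) -> (Z -> Y))): β-rule — branch into T (~~Y | ~Z)  //  T ((X <-> ~X) -> (Z -> Y)).
  branch 1 (add T (~~Y | ~Z)):
    F (~Y & Z): β-rule — branch into F ~Y  //  F Z.
      branch 1.1 (add F ~Y):
        × closes — contains both Y and ~Y.
      branch 1.2 (add F Z):
        T (~~Y | ~Z): β-rule — branch into T ~~Y  //  T ~Z.
          branch 1.2.1 (add T ~~Y):
            T ~~Y: drop double negation, giving T Y.
            × closes — contains both Y and ~Y.
          branch 1.2.2 (add T ~Z):
            ○ open, literals {X=0, Y=0, Z=0}.
  branch 2 (add T ((X <-> ~X) -> (Z -> Y))):
    F (~Y & Z): β-rule — branch into F ~Y  //  F Z.
      branch 2.1 (add F ~Y):
        × closes — contains both Y and ~Y.
      branch 2.2 (add F Z):
        T ((X <-> ~X) -> (Z -> Y)): β-rule — branch into F (X <-> ~X)  //  T (Z -> Y).
          branch 2.2.1 (add F (X <-> ~X)):
            F (X <-> ~X): β-rule — branch into T X, F ~X  //  F X, T ~X.
              branch 2.2.1.1 (add T X, F ~X):
                × closes — contains both X and ~X.
              branch 2.2.1.2 (add F X, T ~X):
                ○ open, literals {X=0, Y=0, Z=0}.
          branch 2.2.2 (add T (Z -> Y)):
            T (Z -> Y): β-rule — branch into F Z  //  T Y.
              branch 2.2.2.1 (add F Z):
                ○ open, literals {X=0, Y=0, Z=0}.
              branch 2.2.2.2 (add T Y):
                × closes — contains both Y and ~Y.
5 branches closed, 3 open.
Each open branch fixes some atoms; the unmentioned ones are free. Counting distinct full assignments: branch {X=0, Y=0, Z=0} (none free) contributes 1 new; branch {X=0, Y=0, Z=0} (none free) contributes 0 new; branch {X=0, Y=0, Z=0} (none free) contributes 0 new. Total: 1.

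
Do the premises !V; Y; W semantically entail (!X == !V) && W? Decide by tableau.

Initial set: {T !V; T Y; T W; F ((!X == !V) && W)}.
F ((!X == !V) && W): β-rule — branch into F (!X == !V)  //  F W.
  branch 1 (add F (!X == !V)):
    F (!X == !V): β-rule — branch into T !X, F !V  //  F !X, T !V.
      branch 1.1 (add T !X, F !V):
        × closes — contains both V and !V.
      branch 1.2 (add F !X, T !V):
        ○ open, literals {V=0, W=1, X=1, Y=1}.
  branch 2 (add F W):
    × closes — contains both W and !W.
2 branches closed, 1 open.
An open branch gives a countermodel: V=0, W=1, X=1, Y=1 (unmentioned atoms arbitrary); the premises hold there but the conclusion fails.

No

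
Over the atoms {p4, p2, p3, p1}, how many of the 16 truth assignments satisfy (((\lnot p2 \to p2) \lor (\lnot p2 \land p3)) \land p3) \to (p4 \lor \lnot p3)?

12

Initial set: {((((\lnot p2 \to p2) \lor (\lnot p2 \land p3)) \land p3) \to (p4 \lor \lnot p3))}.
((((\lnot p2 \to p2) \lor (\lnot p2 \land p3)) \land p3) \to (p4 \lor \lnot p3)): β-rule — branch into \lnot (((\lnot p2 \to p2) \lor (\lnot p2 \land p3)) \land p3)  //  (p4 \lor \lnot p3).
  branch 1 (add \lnot (((\lnot p2 \to p2) \lor (\lnot p2 \land p3)) \land p3)):
    \lnot (((\lnot p2 \to p2) \lor (\lnot p2 \land p3)) \land p3): β-rule — branch into \lnot ((\lnot p2 \to p2) \lor (\lnot p2 \land p3))  //  \lnot p3.
      branch 1.1 (add \lnot ((\lnot p2 \to p2) \lor (\lnot p2 \land p3))):
        \lnot ((\lnot p2 \to p2) \lor (\lnot p2 \land p3)): α-rule — add \lnot (\lnot p2 \to p2), \lnot (\lnot p2 \land p3).
        \lnot (\lnot p2 \to p2): α-rule — add \lnot p2, \lnot p2.
        \lnot (\lnot p2 \land p3): β-rule — branch into \lnot \lnot p2  //  \lnot p3.
          branch 1.1.1 (add \lnot \lnot p2):
            × closes — contains both p2 and \lnot p2.
          branch 1.1.2 (add \lnot p3):
            ○ open, literals {p2=F, p3=F}.
      branch 1.2 (add \lnot p3):
        ○ open, literals {p3=F}.
  branch 2 (add (p4 \lor \lnot p3)):
    (p4 \lor \lnot p3): β-rule — branch into p4  //  \lnot p3.
      branch 2.1 (add p4):
        ○ open, literals {p4=T}.
      branch 2.2 (add \lnot p3):
        ○ open, literals {p3=F}.
1 branch closed, 4 open.
Each open branch fixes some atoms; the unmentioned ones are free. Counting distinct full assignments: branch {p2=F, p3=F} (p4, p1) contributes 4 new; branch {p3=F} (p4, p2, p1) contributes 4 new; branch {p4=T} (p2, p3, p1) contributes 4 new; branch {p3=F} (p4, p2, p1) contributes 0 new. Total: 12.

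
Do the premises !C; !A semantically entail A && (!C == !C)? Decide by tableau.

No

Initial set: {!C; !A; !(A && (!C == !C))}.
!(A && (!C == !C)): β-rule — branch into !A  //  !(!C == !C).
  branch 1 (add !A):
    ○ open, literals {A=false, C=false}.
  branch 2 (add !(!C == !C)):
    !(!C == !C): β-rule — branch into !C, !!C  //  !!C, !C.
      branch 2.1 (add !C, !!C):
        × closes — contains both C and !C.
      branch 2.2 (add !!C, !C):
        × closes — contains both C and !C.
2 branches closed, 1 open.
An open branch gives a countermodel: A=false, C=false (unmentioned atoms arbitrary); the premises hold there but the conclusion fails.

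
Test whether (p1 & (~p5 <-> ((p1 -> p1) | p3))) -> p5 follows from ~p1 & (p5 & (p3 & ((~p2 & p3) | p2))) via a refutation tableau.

Yes

Initial set: {(~p1 & (p5 & (p3 & ((~p2 & p3) | p2)))); ~((p1 & (~p5 <-> ((p1 -> p1) | p3))) -> p5)}.
(~p1 & (p5 & (p3 & ((~p2 & p3) | p2)))): α-rule — add ~p1, (p5 & (p3 & ((~p2 & p3) | p2))).
~((p1 & (~p5 <-> ((p1 -> p1) | p3))) -> p5): α-rule — add (p1 & (~p5 <-> ((p1 -> p1) | p3))), ~p5.
(p5 & (p3 & ((~p2 & p3) | p2))): α-rule — add p5, (p3 & ((~p2 & p3) | p2)).
× closes — contains both p5 and ~p5.
All 1 branch closes.
Every branch closed, so the premises entail the conclusion.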